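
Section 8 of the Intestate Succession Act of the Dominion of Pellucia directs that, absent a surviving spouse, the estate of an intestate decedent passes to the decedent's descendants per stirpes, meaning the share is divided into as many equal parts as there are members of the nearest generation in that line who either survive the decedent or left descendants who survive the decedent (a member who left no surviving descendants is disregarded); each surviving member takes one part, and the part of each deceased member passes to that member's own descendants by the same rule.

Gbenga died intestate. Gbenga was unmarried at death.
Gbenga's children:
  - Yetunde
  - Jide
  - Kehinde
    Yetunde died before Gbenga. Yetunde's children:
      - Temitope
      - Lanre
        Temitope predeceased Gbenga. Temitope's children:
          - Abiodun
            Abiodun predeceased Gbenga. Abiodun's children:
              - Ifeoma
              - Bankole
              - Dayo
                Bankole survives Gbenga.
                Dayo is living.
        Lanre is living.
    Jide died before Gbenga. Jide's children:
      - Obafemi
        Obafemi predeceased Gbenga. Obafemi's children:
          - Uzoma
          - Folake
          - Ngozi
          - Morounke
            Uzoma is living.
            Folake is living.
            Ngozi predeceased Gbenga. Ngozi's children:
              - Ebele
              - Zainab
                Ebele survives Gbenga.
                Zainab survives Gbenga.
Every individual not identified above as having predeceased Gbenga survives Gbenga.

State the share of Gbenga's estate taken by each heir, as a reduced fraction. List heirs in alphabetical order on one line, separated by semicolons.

Bankole 1/18; Dayo 1/18; Ebele 1/24; Folake 1/12; Ifeoma 1/18; Kehinde 1/3; Lanre 1/6; Morounke 1/12; Uzoma 1/12; Zainab 1/24

There is no surviving spouse, so the entire estate passes to Gbenga's descendants per stirpes.
The estate is divided into 3 equal shares of 1/3 among Yetunde, Jide, Kehinde.
Yetunde predeceased; the 1/3 allotted to Yetunde's branch passes to Yetunde's issue by representation.
The 1/3 is divided into 2 equal shares of 1/6 among Temitope, Lanre.
Temitope predeceased; the 1/6 allotted to Temitope's branch passes to Temitope's issue by representation.
Abiodun's line is the sole branch at this level, so the full 1/6 passes to Abiodun's issue by representation.
The 1/6 is divided into 3 equal shares of 1/18 among Ifeoma, Bankole, Dayo.
Ifeoma is living and takes 1/18.
Bankole is living and takes 1/18.
Dayo is living and takes 1/18.
Lanre is living and takes 1/6.
Jide predeceased; the 1/3 allotted to Jide's branch passes to Jide's issue by representation.
Obafemi's line is the sole branch at this level, so the full 1/3 passes to Obafemi's issue by representation.
The 1/3 is divided into 4 equal shares of 1/12 among Uzoma, Folake, Ngozi, Morounke.
Uzoma is living and takes 1/12.
Folake is living and takes 1/12.
Ngozi predeceased; the 1/12 allotted to Ngozi's branch passes to Ngozi's issue by representation.
The 1/12 is divided into 2 equal shares of 1/24 among Ebele, Zainab.
Ebele is living and takes 1/24.
Zainab is living and takes 1/24.
Morounke is living and takes 1/12.
Kehinde is living and takes 1/3.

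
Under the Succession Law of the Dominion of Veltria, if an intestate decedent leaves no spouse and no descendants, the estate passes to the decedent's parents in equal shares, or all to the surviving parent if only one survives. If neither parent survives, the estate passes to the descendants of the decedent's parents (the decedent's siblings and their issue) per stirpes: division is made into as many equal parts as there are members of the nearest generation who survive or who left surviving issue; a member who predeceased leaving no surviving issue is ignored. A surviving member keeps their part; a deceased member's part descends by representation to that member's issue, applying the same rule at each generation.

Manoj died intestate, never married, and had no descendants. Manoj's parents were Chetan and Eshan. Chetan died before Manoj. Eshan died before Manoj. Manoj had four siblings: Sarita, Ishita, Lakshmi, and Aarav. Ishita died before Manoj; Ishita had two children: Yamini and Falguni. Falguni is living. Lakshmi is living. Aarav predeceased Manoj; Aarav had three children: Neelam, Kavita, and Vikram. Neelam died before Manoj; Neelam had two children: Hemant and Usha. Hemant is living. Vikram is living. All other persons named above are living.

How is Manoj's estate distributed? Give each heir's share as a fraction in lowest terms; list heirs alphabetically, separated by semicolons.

Falguni 1/8; Hemant 1/24; Kavita 1/12; Lakshmi 1/4; Sarita 1/4; Usha 1/24; Vikram 1/12; Yamini 1/8

Neither parent survives and there are no descendants, so the estate passes to Manoj's siblings and their issue per stirpes.
The estate is divided into 4 equal shares of 1/4 among Sarita, Ishita, Lakshmi, Aarav.
Sarita is living and takes 1/4.
Ishita predeceased; the 1/4 allotted to Ishita's branch passes to Ishita's issue by representation.
The 1/4 is divided into 2 equal shares of 1/8 among Yamini, Falguni.
Yamini is living and takes 1/8.
Falguni is living and takes 1/8.
Lakshmi is living and takes 1/4.
Aarav predeceased; the 1/4 allotted to Aarav's branch passes to Aarav's issue by representation.
The 1/4 is divided into 3 equal shares of 1/12 among Neelam, Kavita, Vikram.
Neelam predeceased; the 1/12 allotted to Neelam's branch passes to Neelam's issue by representation.
The 1/12 is divided into 2 equal shares of 1/24 among Hemant, Usha.
Hemant is living and takes 1/24.
Usha is living and takes 1/24.
Kavita is living and takes 1/12.
Vikram is living and takes 1/12.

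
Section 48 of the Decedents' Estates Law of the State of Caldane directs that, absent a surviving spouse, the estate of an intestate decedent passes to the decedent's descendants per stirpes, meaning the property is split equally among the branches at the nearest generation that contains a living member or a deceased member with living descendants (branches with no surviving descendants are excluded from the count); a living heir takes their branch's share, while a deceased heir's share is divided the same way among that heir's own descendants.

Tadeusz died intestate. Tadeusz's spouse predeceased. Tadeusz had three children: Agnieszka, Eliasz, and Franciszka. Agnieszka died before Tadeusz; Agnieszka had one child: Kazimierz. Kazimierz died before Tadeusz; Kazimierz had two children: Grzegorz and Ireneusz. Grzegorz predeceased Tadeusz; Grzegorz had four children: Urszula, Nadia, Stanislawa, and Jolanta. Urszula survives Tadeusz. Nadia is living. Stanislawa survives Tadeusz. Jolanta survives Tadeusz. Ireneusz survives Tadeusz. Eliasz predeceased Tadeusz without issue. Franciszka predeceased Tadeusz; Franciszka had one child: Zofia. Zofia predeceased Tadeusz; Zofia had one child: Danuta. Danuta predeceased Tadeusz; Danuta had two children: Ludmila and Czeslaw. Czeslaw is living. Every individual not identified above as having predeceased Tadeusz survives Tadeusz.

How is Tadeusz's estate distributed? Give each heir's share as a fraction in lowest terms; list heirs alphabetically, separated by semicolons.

Czeslaw 1/4; Ireneusz 1/4; Jolanta 1/16; Ludmila 1/4; Nadia 1/16; Stanislawa 1/16; Urszula 1/16

There is no surviving spouse, so the entire estate passes to Tadeusz's descendants per stirpes.
Eliasz left no surviving issue, so that branch lapses and is disregarded.
The estate is divided into 2 equal shares of 1/2 among Agnieszka, Franciszka.
Agnieszka predeceased; the 1/2 allotted to Agnieszka's branch passes to Agnieszka's issue by representation.
Kazimierz's line is the sole branch at this level, so the full 1/2 passes to Kazimierz's issue by representation.
The 1/2 is divided into 2 equal shares of 1/4 among Grzegorz, Ireneusz.
Grzegorz predeceased; the 1/4 allotted to Grzegorz's branch passes to Grzegorz's issue by representation.
The 1/4 is divided into 4 equal shares of 1/16 among Urszula, Nadia, Stanislawa, Jolanta.
Urszula is living and takes 1/16.
Nadia is living and takes 1/16.
Stanislawa is living and takes 1/16.
Jolanta is living and takes 1/16.
Ireneusz is living and takes 1/4.
Franciszka predeceased; the 1/2 allotted to Franciszka's branch passes to Franciszka's issue by representation.
Zofia's line is the sole branch at this level, so the full 1/2 passes to Zofia's issue by representation.
Danuta's line is the sole branch at this level, so the full 1/2 passes to Danuta's issue by representation.
The 1/2 is divided into 2 equal shares of 1/4 among Ludmila, Czeslaw.
Ludmila is living and takes 1/4.
Czeslaw is living and takes 1/4.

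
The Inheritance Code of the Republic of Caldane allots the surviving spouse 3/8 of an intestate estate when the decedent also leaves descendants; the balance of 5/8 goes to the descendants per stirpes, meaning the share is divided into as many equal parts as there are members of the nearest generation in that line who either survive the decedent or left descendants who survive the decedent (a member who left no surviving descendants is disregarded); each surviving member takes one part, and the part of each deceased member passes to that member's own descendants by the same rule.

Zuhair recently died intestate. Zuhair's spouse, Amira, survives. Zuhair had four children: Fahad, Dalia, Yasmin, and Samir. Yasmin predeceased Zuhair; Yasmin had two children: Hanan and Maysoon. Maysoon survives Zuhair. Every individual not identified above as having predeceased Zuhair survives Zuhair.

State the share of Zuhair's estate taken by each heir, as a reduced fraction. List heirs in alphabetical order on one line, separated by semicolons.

Amira, as surviving spouse, takes 3/8.
The remaining 5/8 passes to Zuhair's descendants per stirpes.
The 5/8 is divided into 4 equal shares of 5/32 among Fahad, Dalia, Yasmin, Samir.
Fahad is living and takes 5/32.
Dalia is living and takes 5/32.
Yasmin predeceased; the 5/32 allotted to Yasmin's branch passes to Yasmin's issue by representation.
The 5/32 is divided into 2 equal shares of 5/64 among Hanan, Maysoon.
Hanan is living and takes 5/64.
Maysoon is living and takes 5/64.
Samir is living and takes 5/32.

Amira 3/8; Dalia 5/32; Fahad 5/32; Hanan 5/64; Maysoon 5/64; Samir 5/32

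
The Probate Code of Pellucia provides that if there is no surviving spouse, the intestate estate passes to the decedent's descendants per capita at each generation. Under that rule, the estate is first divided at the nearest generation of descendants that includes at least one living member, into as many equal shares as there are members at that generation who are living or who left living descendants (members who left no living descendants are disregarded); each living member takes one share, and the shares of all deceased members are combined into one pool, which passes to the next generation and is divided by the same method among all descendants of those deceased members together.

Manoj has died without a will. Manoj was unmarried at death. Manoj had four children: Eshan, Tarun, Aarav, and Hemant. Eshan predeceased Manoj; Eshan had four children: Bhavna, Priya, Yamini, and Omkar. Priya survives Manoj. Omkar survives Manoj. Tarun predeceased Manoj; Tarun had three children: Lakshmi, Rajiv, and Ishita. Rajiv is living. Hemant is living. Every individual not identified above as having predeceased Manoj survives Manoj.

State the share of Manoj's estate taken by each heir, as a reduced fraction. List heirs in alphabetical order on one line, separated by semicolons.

There is no surviving spouse, so the entire estate passes to Manoj's descendants per capita at each generation.
At generation 1 (Eshan, Tarun, Aarav, Hemant) there are 4 shares of (1)/4 = 1/4 each.
Living: Aarav and Hemant — each takes 1/4.
Deceased: Eshan and Tarun. Their combined 1/2 is pooled and carried to generation 2.
At generation 2 (Bhavna, Priya, Yamini, Omkar, Lakshmi, Rajiv, Ishita) there are 7 shares of (1/2)/7 = 1/14 each.
Living: Bhavna, Priya, Yamini, Omkar, Lakshmi, Rajiv, and Ishita — each takes 1/14.

Aarav 1/4; Bhavna 1/14; Hemant 1/4; Ishita 1/14; Lakshmi 1/14; Omkar 1/14; Priya 1/14; Rajiv 1/14; Yamini 1/14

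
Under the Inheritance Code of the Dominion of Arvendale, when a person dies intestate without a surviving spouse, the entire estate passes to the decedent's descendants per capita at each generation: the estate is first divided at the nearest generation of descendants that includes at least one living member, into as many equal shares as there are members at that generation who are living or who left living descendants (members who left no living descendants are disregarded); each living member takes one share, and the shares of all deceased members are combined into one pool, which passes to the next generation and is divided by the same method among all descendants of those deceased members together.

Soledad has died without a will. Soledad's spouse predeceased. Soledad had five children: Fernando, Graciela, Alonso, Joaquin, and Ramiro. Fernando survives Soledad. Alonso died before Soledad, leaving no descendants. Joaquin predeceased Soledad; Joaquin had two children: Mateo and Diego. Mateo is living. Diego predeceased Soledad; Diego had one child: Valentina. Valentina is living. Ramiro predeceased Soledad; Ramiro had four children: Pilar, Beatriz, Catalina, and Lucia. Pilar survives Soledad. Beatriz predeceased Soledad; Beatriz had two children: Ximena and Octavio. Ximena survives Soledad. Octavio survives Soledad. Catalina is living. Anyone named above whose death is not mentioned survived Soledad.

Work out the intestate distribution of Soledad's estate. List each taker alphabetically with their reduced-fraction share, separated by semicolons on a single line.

Catalina 1/12; Fernando 1/4; Graciela 1/4; Lucia 1/12; Mateo 1/12; Octavio 1/18; Pilar 1/12; Valentina 1/18; Ximena 1/18

There is no surviving spouse, so the entire estate passes to Soledad's descendants per capita at each generation.
At generation 1 (Fernando, Graciela, Joaquin, Ramiro) there are 4 shares of (1)/4 = 1/4 each.
Living: Fernando and Graciela — each takes 1/4.
Deceased: Joaquin and Ramiro. Their combined 1/2 is pooled and carried to generation 2.
At generation 2 (Mateo, Diego, Pilar, Beatriz, Catalina, Lucia) there are 6 shares of (1/2)/6 = 1/12 each.
Living: Mateo, Pilar, Catalina, and Lucia — each takes 1/12.
Deceased: Diego and Beatriz. Their combined 1/6 is pooled and carried to generation 3.
At generation 3 (Valentina, Ximena, Octavio) there are 3 shares of (1/6)/3 = 1/18 each.
Living: Valentina, Ximena, and Octavio — each takes 1/18.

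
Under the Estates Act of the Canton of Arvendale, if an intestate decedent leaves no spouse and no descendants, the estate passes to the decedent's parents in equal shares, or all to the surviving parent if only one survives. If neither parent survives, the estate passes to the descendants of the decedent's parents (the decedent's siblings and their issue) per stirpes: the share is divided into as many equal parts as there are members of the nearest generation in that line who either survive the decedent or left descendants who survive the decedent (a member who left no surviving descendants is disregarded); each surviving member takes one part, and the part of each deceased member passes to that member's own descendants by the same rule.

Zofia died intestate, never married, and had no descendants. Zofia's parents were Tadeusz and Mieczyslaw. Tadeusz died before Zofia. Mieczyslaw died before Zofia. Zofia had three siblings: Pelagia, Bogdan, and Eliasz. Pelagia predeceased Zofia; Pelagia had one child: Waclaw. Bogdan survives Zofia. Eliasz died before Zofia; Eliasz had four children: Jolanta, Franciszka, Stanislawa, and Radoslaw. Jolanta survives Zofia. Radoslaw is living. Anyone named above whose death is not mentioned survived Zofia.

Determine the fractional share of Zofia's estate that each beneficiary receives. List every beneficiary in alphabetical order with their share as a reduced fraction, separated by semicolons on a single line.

Neither parent survives and there are no descendants, so the estate passes to Zofia's siblings and their issue per stirpes.
The estate is divided into 3 equal shares of 1/3 among Pelagia, Bogdan, Eliasz.
Pelagia predeceased; the 1/3 allotted to Pelagia's branch passes to Pelagia's issue by representation.
Waclaw is the sole taker at this level and receives the full 1/3.
Bogdan is living and takes 1/3.
Eliasz predeceased; the 1/3 allotted to Eliasz's branch passes to Eliasz's issue by representation.
The 1/3 is divided into 4 equal shares of 1/12 among Jolanta, Franciszka, Stanislawa, Radoslaw.
Jolanta is living and takes 1/12.
Franciszka is living and takes 1/12.
Stanislawa is living and takes 1/12.
Radoslaw is living and takes 1/12.

Bogdan 1/3; Franciszka 1/12; Jolanta 1/12; Radoslaw 1/12; Stanislawa 1/12; Waclaw 1/3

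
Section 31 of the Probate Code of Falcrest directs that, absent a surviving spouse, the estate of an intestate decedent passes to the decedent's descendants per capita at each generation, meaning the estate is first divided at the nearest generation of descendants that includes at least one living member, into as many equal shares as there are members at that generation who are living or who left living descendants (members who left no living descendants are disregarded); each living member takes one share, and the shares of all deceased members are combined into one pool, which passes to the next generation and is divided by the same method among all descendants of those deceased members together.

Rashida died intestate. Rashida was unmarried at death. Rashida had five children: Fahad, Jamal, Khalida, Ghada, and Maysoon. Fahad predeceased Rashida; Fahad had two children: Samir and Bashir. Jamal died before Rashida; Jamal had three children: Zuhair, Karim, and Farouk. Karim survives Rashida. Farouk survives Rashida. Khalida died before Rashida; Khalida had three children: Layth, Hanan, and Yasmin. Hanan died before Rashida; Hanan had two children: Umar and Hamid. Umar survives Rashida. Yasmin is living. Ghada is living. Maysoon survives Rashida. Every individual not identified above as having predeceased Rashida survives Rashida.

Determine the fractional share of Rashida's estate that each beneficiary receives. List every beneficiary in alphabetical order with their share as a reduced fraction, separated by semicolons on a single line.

Bashir 3/40; Farouk 3/40; Ghada 1/5; Hamid 3/80; Karim 3/40; Layth 3/40; Maysoon 1/5; Samir 3/40; Umar 3/80; Yasmin 3/40; Zuhair 3/40

There is no surviving spouse, so the entire estate passes to Rashida's descendants per capita at each generation.
At generation 1 (Fahad, Jamal, Khalida, Ghada, Maysoon) there are 5 shares of (1)/5 = 1/5 each.
Living: Ghada and Maysoon — each takes 1/5.
Deceased: Fahad, Jamal, and Khalida. Their combined 3/5 is pooled and carried to generation 2.
At generation 2 (Samir, Bashir, Zuhair, Karim, Farouk, Layth, Hanan, Yasmin) there are 8 shares of (3/5)/8 = 3/40 each.
Living: Samir, Bashir, Zuhair, Karim, Farouk, Layth, and Yasmin — each takes 3/40.
Deceased: Hanan. That 3/40 share is carried to generation 3.
At generation 3 (Umar, Hamid) there are 2 shares of (3/40)/2 = 3/80 each.
Living: Umar and Hamid — each takes 3/80.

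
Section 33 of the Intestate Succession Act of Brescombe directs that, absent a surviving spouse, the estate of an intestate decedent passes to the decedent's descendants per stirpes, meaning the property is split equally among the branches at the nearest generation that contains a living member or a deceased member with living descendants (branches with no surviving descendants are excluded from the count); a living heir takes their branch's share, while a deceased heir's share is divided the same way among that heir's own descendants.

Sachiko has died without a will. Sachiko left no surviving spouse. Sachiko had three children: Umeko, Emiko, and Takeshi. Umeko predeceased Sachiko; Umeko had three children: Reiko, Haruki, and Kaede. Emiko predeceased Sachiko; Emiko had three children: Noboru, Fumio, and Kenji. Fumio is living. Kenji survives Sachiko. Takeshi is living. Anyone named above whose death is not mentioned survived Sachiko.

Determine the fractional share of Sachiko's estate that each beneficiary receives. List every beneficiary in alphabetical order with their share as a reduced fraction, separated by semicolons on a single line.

Fumio 1/9; Haruki 1/9; Kaede 1/9; Kenji 1/9; Noboru 1/9; Reiko 1/9; Takeshi 1/3

There is no surviving spouse, so the entire estate passes to Sachiko's descendants per stirpes.
The estate is divided into 3 equal shares of 1/3 among Umeko, Emiko, Takeshi.
Umeko predeceased; the 1/3 allotted to Umeko's branch passes to Umeko's issue by representation.
The 1/3 is divided into 3 equal shares of 1/9 among Reiko, Haruki, Kaede.
Reiko is living and takes 1/9.
Haruki is living and takes 1/9.
Kaede is living and takes 1/9.
Emiko predeceased; the 1/3 allotted to Emiko's branch passes to Emiko's issue by representation.
The 1/3 is divided into 3 equal shares of 1/9 among Noboru, Fumio, Kenji.
Noboru is living and takes 1/9.
Fumio is living and takes 1/9.
Kenji is living and takes 1/9.
Takeshi is living and takes 1/3.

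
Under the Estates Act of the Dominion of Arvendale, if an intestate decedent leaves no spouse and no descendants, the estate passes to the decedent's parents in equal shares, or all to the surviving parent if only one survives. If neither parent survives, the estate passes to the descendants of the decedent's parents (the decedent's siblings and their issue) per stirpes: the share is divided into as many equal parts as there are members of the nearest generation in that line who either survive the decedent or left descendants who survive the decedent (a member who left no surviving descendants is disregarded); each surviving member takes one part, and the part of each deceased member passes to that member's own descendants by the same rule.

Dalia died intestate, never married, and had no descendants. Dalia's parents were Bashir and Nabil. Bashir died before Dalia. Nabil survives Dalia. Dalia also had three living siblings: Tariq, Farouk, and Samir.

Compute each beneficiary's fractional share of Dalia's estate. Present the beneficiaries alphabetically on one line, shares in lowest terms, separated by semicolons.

Nabil 1

Only one parent, Nabil, survives, so Nabil takes the entire estate. The siblings take nothing because a surviving parent has priority.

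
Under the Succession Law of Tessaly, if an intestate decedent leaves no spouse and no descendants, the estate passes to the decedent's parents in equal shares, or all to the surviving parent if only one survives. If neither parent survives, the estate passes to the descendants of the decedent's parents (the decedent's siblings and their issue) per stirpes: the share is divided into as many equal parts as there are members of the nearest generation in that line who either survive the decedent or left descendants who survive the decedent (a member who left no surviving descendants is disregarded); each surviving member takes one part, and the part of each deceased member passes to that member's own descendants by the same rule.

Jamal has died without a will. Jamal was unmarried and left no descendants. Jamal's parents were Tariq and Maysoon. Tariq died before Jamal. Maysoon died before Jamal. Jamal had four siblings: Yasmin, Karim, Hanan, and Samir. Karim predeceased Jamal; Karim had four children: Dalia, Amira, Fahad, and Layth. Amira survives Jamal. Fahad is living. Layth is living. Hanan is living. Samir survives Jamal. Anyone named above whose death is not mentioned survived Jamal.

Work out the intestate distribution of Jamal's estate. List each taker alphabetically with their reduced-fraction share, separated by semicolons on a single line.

Amira 1/16; Dalia 1/16; Fahad 1/16; Hanan 1/4; Layth 1/16; Samir 1/4; Yasmin 1/4

Neither parent survives and there are no descendants, so the estate passes to Jamal's siblings and their issue per stirpes.
The estate is divided into 4 equal shares of 1/4 among Yasmin, Karim, Hanan, Samir.
Yasmin is living and takes 1/4.
Karim predeceased; the 1/4 allotted to Karim's branch passes to Karim's issue by representation.
The 1/4 is divided into 4 equal shares of 1/16 among Dalia, Amira, Fahad, Layth.
Dalia is living and takes 1/16.
Amira is living and takes 1/16.
Fahad is living and takes 1/16.
Layth is living and takes 1/16.
Hanan is living and takes 1/4.
Samir is living and takes 1/4.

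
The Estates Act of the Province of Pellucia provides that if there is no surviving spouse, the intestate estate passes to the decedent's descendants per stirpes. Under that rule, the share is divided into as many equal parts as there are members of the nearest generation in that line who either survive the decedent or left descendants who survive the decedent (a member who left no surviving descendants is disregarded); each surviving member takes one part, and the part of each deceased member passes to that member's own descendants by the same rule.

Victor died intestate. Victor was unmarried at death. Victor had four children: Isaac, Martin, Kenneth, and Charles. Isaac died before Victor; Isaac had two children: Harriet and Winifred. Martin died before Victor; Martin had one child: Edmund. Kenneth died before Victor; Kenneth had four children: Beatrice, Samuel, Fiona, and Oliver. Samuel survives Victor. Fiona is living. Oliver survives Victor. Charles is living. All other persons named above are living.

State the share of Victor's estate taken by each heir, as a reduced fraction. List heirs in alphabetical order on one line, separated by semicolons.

Beatrice 1/16; Charles 1/4; Edmund 1/4; Fiona 1/16; Harriet 1/8; Oliver 1/16; Samuel 1/16; Winifred 1/8

There is no surviving spouse, so the entire estate passes to Victor's descendants per stirpes.
The estate is divided into 4 equal shares of 1/4 among Isaac, Martin, Kenneth, Charles.
Isaac predeceased; the 1/4 allotted to Isaac's branch passes to Isaac's issue by representation.
The 1/4 is divided into 2 equal shares of 1/8 among Harriet, Winifred.
Harriet is living and takes 1/8.
Winifred is living and takes 1/8.
Martin predeceased; the 1/4 allotted to Martin's branch passes to Martin's issue by representation.
Edmund is the sole taker at this level and receives the full 1/4.
Kenneth predeceased; the 1/4 allotted to Kenneth's branch passes to Kenneth's issue by representation.
The 1/4 is divided into 4 equal shares of 1/16 among Beatrice, Samuel, Fiona, Oliver.
Beatrice is living and takes 1/16.
Samuel is living and takes 1/16.
Fiona is living and takes 1/16.
Oliver is living and takes 1/16.
Charles is living and takes 1/4.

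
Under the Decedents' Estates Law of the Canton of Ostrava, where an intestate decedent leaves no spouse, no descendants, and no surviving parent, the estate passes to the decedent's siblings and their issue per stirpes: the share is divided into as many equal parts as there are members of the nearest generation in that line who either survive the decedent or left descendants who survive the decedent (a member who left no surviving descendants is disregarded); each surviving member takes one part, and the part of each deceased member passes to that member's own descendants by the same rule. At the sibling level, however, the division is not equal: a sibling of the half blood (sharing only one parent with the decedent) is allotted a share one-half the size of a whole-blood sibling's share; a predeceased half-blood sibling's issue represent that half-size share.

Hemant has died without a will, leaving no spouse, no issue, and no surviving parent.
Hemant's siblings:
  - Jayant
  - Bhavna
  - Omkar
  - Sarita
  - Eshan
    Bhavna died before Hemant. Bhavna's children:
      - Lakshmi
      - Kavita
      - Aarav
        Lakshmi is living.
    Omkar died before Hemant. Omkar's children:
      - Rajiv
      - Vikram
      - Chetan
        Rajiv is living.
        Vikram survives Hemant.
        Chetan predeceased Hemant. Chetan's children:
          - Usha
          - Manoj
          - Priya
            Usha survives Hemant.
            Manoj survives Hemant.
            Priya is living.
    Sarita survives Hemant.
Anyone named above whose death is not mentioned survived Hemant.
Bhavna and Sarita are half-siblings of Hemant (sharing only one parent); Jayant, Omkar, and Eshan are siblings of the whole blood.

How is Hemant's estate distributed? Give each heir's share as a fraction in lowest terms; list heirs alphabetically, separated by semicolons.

No spouse, descendants, or parent survives, so the estate passes to Hemant's siblings per stirpes.
Half-blood siblings count for one-half the weight of whole-blood siblings at the initial division.
Dividing 1 in proportion to weights (total weight 4): Jayant (weight 1) → 1/4; Bhavna (weight 1/2) → 1/8; Omkar (weight 1) → 1/4; Sarita (weight 1/2) → 1/8; Eshan (weight 1) → 1/4.
Jayant is living and takes 1/4.
Bhavna predeceased; the 1/8 allotted to Bhavna's branch passes to Bhavna's issue by representation.
The 1/8 is divided into 3 equal shares of 1/24 among Lakshmi, Kavita, Aarav.
Lakshmi is living and takes 1/24.
Kavita is living and takes 1/24.
Aarav is living and takes 1/24.
Omkar predeceased; the 1/4 allotted to Omkar's branch passes to Omkar's issue by representation.
The 1/4 is divided into 3 equal shares of 1/12 among Rajiv, Vikram, Chetan.
Rajiv is living and takes 1/12.
Vikram is living and takes 1/12.
Chetan predeceased; the 1/12 allotted to Chetan's branch passes to Chetan's issue by representation.
The 1/12 is divided into 3 equal shares of 1/36 among Usha, Manoj, Priya.
Usha is living and takes 1/36.
Manoj is living and takes 1/36.
Priya is living and takes 1/36.
Sarita is living and takes 1/8.
Eshan is living and takes 1/4.

Aarav 1/24; Eshan 1/4; Jayant 1/4; Kavita 1/24; Lakshmi 1/24; Manoj 1/36; Priya 1/36; Rajiv 1/12; Sarita 1/8; Usha 1/36; Vikram 1/12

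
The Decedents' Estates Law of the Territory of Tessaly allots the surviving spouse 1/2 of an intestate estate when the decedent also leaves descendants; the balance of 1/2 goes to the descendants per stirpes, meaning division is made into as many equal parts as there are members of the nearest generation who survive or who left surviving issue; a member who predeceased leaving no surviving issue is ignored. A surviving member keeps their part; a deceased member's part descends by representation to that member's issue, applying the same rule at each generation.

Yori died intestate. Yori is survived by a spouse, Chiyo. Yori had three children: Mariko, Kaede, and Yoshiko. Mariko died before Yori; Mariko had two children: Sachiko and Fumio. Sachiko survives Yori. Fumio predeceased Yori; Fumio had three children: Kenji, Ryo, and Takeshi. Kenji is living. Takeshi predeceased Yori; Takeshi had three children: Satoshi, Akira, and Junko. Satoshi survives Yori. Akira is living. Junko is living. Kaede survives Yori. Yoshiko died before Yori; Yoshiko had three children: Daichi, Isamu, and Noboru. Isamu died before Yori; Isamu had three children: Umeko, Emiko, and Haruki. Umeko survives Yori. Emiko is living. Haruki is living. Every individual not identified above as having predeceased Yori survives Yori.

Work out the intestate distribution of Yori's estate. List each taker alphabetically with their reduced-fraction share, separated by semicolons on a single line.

Akira 1/108; Chiyo 1/2; Daichi 1/18; Emiko 1/54; Haruki 1/54; Junko 1/108; Kaede 1/6; Kenji 1/36; Noboru 1/18; Ryo 1/36; Sachiko 1/12; Satoshi 1/108; Umeko 1/54

Chiyo, as surviving spouse, takes 1/2.
The remaining 1/2 passes to Yori's descendants per stirpes.
The 1/2 is divided into 3 equal shares of 1/6 among Mariko, Kaede, Yoshiko.
Mariko predeceased; the 1/6 allotted to Mariko's branch passes to Mariko's issue by representation.
The 1/6 is divided into 2 equal shares of 1/12 among Sachiko, Fumio.
Sachiko is living and takes 1/12.
Fumio predeceased; the 1/12 allotted to Fumio's branch passes to Fumio's issue by representation.
The 1/12 is divided into 3 equal shares of 1/36 among Kenji, Ryo, Takeshi.
Kenji is living and takes 1/36.
Ryo is living and takes 1/36.
Takeshi predeceased; the 1/36 allotted to Takeshi's branch passes to Takeshi's issue by representation.
The 1/36 is divided into 3 equal shares of 1/108 among Satoshi, Akira, Junko.
Satoshi is living and takes 1/108.
Akira is living and takes 1/108.
Junko is living and takes 1/108.
Kaede is living and takes 1/6.
Yoshiko predeceased; the 1/6 allotted to Yoshiko's branch passes to Yoshiko's issue by representation.
The 1/6 is divided into 3 equal shares of 1/18 among Daichi, Isamu, Noboru.
Daichi is living and takes 1/18.
Isamu predeceased; the 1/18 allotted to Isamu's branch passes to Isamu's issue by representation.
The 1/18 is divided into 3 equal shares of 1/54 among Umeko, Emiko, Haruki.
Umeko is living and takes 1/54.
Emiko is living and takes 1/54.
Haruki is living and takes 1/54.
Noboru is living and takes 1/18.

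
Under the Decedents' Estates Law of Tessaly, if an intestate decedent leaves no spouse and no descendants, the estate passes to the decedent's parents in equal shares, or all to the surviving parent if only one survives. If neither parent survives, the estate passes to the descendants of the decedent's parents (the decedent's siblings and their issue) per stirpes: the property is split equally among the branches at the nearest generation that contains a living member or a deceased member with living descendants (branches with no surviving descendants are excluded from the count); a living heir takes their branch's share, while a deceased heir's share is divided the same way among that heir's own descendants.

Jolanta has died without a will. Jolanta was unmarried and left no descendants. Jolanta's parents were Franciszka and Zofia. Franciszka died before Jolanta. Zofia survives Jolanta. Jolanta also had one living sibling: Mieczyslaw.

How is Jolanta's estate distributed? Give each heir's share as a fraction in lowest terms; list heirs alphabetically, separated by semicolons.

Only one parent, Zofia, survives, so Zofia takes the entire estate. The siblings take nothing because a surviving parent has priority.

Zofia 1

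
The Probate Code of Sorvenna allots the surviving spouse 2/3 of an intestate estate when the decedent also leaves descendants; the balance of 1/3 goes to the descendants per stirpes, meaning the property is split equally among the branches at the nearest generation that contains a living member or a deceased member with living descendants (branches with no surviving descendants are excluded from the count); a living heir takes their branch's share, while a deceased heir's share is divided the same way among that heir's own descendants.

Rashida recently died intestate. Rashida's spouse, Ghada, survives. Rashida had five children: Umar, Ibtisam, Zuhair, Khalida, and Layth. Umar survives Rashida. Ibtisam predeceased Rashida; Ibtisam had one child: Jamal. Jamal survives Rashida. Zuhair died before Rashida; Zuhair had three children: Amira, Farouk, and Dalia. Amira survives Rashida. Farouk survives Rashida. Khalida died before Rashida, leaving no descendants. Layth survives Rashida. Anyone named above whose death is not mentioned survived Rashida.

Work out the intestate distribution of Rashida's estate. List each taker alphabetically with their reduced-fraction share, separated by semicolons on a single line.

Ghada, as surviving spouse, takes 2/3.
The remaining 1/3 passes to Rashida's descendants per stirpes.
Khalida left no surviving issue, so that branch lapses and is disregarded.
The 1/3 is divided into 4 equal shares of 1/12 among Umar, Ibtisam, Zuhair, Layth.
Umar is living and takes 1/12.
Ibtisam predeceased; the 1/12 allotted to Ibtisam's branch passes to Ibtisam's issue by representation.
Jamal is the sole taker at this level and receives the full 1/12.
Zuhair predeceased; the 1/12 allotted to Zuhair's branch passes to Zuhair's issue by representation.
The 1/12 is divided into 3 equal shares of 1/36 among Amira, Farouk, Dalia.
Amira is living and takes 1/36.
Farouk is living and takes 1/36.
Dalia is living and takes 1/36.
Layth is living and takes 1/12.

Amira 1/36; Dalia 1/36; Farouk 1/36; Ghada 2/3; Jamal 1/12; Layth 1/12; Umar 1/12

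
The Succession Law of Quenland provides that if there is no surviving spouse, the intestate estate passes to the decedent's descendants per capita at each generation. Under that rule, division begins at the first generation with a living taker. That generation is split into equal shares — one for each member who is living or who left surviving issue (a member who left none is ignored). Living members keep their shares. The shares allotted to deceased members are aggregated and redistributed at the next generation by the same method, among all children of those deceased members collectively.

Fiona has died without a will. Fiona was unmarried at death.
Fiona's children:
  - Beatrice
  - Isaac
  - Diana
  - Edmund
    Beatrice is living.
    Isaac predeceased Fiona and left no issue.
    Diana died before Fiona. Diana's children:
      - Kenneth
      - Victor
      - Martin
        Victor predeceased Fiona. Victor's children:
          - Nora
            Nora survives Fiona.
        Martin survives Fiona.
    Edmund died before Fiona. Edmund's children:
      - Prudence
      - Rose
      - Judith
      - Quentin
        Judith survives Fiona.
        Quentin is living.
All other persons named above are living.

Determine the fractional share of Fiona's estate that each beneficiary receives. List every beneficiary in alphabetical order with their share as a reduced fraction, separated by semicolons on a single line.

There is no surviving spouse, so the entire estate passes to Fiona's descendants per capita at each generation.
At generation 1 (Beatrice, Diana, Edmund) there are 3 shares of (1)/3 = 1/3 each.
Living: Beatrice — each takes 1/3.
Deceased: Diana and Edmund. Their combined 2/3 is pooled and carried to generation 2.
At generation 2 (Kenneth, Victor, Martin, Prudence, Rose, Judith, Quentin) there are 7 shares of (2/3)/7 = 2/21 each.
Living: Kenneth, Martin, Prudence, Rose, Judith, and Quentin — each takes 2/21.
Deceased: Victor. That 2/21 share is carried to generation 3.
At generation 3 (Nora) there are 1 shares of (2/21)/1 = 2/21 each.
Living: Nora — each takes 2/21.

Beatrice 1/3; Judith 2/21; Kenneth 2/21; Martin 2/21; Nora 2/21; Prudence 2/21; Quentin 2/21; Rose 2/21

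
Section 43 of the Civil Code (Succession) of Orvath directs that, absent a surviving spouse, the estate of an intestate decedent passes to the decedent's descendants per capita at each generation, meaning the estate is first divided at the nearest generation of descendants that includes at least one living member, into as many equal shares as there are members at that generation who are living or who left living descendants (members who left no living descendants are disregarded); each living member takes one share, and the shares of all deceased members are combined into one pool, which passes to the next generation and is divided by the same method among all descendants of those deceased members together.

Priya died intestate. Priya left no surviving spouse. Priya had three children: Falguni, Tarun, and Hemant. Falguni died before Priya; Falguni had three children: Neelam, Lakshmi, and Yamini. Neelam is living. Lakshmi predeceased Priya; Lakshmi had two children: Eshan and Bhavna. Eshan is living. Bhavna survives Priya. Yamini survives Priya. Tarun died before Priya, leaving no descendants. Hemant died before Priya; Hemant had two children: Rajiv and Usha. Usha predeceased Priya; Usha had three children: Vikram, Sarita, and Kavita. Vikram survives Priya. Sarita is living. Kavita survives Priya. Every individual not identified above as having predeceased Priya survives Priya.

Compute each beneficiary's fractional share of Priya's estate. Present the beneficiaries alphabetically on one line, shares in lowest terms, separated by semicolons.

Bhavna 2/25; Eshan 2/25; Kavita 2/25; Neelam 1/5; Rajiv 1/5; Sarita 2/25; Vikram 2/25; Yamini 1/5

There is no surviving spouse, so the entire estate passes to Priya's descendants per capita at each generation.
No one at generation 1 (Falguni, Hemant) is living; moving to the next generation.
At generation 2 (Neelam, Lakshmi, Yamini, Rajiv, Usha) there are 5 shares of (1)/5 = 1/5 each.
Living: Neelam, Yamini, and Rajiv — each takes 1/5.
Deceased: Lakshmi and Usha. Their combined 2/5 is pooled and carried to generation 3.
At generation 3 (Eshan, Bhavna, Vikram, Sarita, Kavita) there are 5 shares of (2/5)/5 = 2/25 each.
Living: Eshan, Bhavna, Vikram, Sarita, and Kavita — each takes 2/25.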